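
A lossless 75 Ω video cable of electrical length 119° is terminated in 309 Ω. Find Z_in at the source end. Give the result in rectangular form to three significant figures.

Z_in ≈ 23.4 + j38.4 Ω

tan(βl) = tan(119°) = -1.8
Z_in = Z_0·(Z_L + jZ_0·tanβl)/(Z_0 + jZ_L·tanβl)
     = 75·(309 − j135)/(75 − j557)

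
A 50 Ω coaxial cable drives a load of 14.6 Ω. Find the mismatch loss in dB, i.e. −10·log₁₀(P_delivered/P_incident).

mismatch loss ≈ 1.55 dB

Γ = (14.6 − 50)/(14.6 + 50) = -0.548
|Γ|² = 0.3, so P_del/P_inc = 1 − |Γ|² = 0.7
ML = −10·log₁₀(1 − |Γ|²)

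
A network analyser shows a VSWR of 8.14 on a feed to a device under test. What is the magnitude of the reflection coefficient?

|Γ| ≈ 0.781

|Γ| = (S − 1)/(S + 1) = (8.14 − 1)/(8.14 + 1) = 7.14/9.14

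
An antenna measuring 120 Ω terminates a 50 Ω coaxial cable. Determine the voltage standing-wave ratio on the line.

For a purely resistive load, VSWR = R_L/Z_0 or Z_0/R_L (whichever > 1) = 120/50

VSWR ≈ 2.4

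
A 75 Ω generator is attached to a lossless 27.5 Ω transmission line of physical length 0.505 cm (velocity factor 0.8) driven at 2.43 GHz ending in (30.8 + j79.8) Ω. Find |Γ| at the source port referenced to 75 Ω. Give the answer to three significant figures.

|Γ| ≈ 0.553

λ = v/f = 0.8·c / 2.43 GHz = 0.0988 m
βl = 2π·l/λ = 2π × 0.0511 = 18.4°
tan(βl) = 0.333
Z_in = Z_0·(Z_L + jZ_0·tanβl)/(Z_0 + jZ_L·tanβl) = 244 − j60.2 Ω
Γ_s = (Z_in − Z_s)/(Z_in + Z_s) = (169 − j60.2)/(319 − j60.2), |Γ_s| = 0.553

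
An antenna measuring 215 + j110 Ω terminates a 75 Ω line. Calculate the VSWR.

VSWR ≈ 3.7

Γ = (Z_L − Z_0)/(Z_L + Z_0) = (140 + j110)/(290 + j110)
|Γ| = 178/310 = 0.574
VSWR = (1 + |Γ|)/(1 − |Γ|) = 1.57/0.426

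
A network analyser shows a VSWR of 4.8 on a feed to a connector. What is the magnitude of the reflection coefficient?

|Γ| ≈ 0.655

|Γ| = (S − 1)/(S + 1) = (4.8 − 1)/(4.8 + 1) = 3.8/5.8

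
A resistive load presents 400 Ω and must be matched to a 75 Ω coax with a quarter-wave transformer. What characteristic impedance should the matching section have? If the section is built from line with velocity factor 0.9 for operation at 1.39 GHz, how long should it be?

Z_qwt = √(Z_0·R_L) = √(75 × 400) = √30000
λ = 0.9·c/f = 0.194 m, so l = λ/4 = 0.0486 m

Z_qwt ≈ 173 Ω; length ≈ 4.86 cm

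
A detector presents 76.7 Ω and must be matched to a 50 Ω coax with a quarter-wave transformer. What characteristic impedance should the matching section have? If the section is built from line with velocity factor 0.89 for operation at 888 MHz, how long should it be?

Z_qwt ≈ 61.9 Ω; length ≈ 7.52 cm

Z_qwt = √(Z_0·R_L) = √(50 × 76.7) = √3835
λ = 0.89·c/f = 0.301 m, so l = λ/4 = 0.0752 m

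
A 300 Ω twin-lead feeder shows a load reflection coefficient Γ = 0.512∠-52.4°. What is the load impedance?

Z_L ≈ 347 − j382 Ω

Z_L = Z_0·(1 + Γ)/(1 − Γ) = 300·(1.31 − j0.406)/(0.688 + j0.406)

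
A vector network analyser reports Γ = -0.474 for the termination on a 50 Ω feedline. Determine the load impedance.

Z_L = Z_0·(1 + Γ)/(1 − Γ) = 50·(0.526)/(1.47)

Z_L ≈ 17.8 Ω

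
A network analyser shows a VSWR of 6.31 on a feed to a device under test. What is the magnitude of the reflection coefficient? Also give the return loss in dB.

|Γ| ≈ 0.726; return loss ≈ 2.78 dB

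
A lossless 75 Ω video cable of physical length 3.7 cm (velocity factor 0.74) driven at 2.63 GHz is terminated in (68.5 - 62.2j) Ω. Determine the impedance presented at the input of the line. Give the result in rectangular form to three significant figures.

Z_in ≈ 139 − j62.2 Ω

λ = v/f = 0.74·c / 2.63 GHz = 0.0844 m
βl = 2π·l/λ = 2π × 0.438 = 158°
tan(βl) = tan(158°) = -0.408
Z_in = Z_0·(Z_L + jZ_0·tanβl)/(Z_0 + jZ_L·tanβl)
     = 75·(68.5 − j92.8)/(49.6 − j28)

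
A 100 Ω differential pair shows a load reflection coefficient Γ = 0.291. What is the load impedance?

Z_L = Z_0·(1 + Γ)/(1 − Γ) = 100·(1.29)/(0.709)

Z_L ≈ 182 Ω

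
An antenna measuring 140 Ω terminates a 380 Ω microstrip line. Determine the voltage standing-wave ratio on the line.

VSWR ≈ 2.71

Γ = (140 − 380)/(140 + 380) = -0.462
VSWR = (1 + 0.462)/(1 − 0.462)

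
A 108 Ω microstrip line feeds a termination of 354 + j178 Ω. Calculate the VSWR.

Γ = (Z_L − Z_0)/(Z_L + Z_0) = (246 + j178)/(462 + j178)
|Γ| = 304/495 = 0.613
VSWR = (1 + |Γ|)/(1 − |Γ|) = 1.61/0.387

VSWR ≈ 4.17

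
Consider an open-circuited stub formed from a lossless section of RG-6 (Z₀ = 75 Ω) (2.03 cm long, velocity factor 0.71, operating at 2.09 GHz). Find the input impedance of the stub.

λ = v/f = 0.71·c / 2.09 GHz = 0.102 m
βl = 2π·l/λ = 2π × 0.199 = 71.7°
tan(βl) = 3.03
For an open-circuited stub, Z_in = −jZ_0·cot(βl) = −jZ_0/tan(βl)

Z_in ≈ −j24.8 Ω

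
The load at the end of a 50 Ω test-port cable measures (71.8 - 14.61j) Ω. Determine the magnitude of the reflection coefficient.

Γ = (Z_L − Z_0)/(Z_L + Z_0) = (21.8 − j14.61)/(121.8 − j14.61)
|Γ| = 26.2/123

|Γ| ≈ 0.214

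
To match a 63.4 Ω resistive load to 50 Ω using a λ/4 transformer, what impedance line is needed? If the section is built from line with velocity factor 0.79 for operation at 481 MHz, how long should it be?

Z_qwt = √(Z_0·R_L) = √(50 × 63.4) = √3170
λ = 0.79·c/f = 0.493 m, so l = λ/4 = 0.123 m

Z_qwt ≈ 56.3 Ω; length ≈ 12.3 cm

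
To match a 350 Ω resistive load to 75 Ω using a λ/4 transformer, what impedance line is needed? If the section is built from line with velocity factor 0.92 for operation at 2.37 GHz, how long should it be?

Z_qwt = √(Z_0·R_L) = √(75 × 350) = √26250
λ = 0.92·c/f = 0.116 m, so l = λ/4 = 0.0291 m

Z_qwt ≈ 162 Ω; length ≈ 2.91 cm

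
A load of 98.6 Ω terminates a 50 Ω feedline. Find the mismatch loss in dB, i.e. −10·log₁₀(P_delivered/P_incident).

Γ = (98.6 − 50)/(98.6 + 50) = 0.327
|Γ|² = 0.107, so P_del/P_inc = 1 − |Γ|² = 0.893
ML = −10·log₁₀(1 − |Γ|²)

mismatch loss ≈ 0.491 dB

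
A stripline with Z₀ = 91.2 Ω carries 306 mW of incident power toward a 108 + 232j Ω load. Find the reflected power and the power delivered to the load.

P_reflected ≈ 177 mW; P_delivered ≈ 129 mW

|Γ| = |(16.8 + j232)/(199.2 + j232)| = 0.761
|Γ|² = 0.579
P_refl = |Γ|²·P_inc = 177 mW, P_del = (1 − |Γ|²)·P_inc = 129 mW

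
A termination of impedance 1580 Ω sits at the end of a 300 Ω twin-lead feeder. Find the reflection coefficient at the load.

Γ = 0.681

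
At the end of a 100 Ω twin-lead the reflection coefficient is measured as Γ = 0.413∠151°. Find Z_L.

Z_L ≈ 43.8 + j21.2 Ω

Z_L = Z_0·(1 + Γ)/(1 − Γ) = 100·(0.639 + j0.2)/(1.36 − j0.2)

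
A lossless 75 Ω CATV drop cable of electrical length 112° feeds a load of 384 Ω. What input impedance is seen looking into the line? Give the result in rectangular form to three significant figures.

tan(βl) = tan(112°) = -2.48
Z_in = Z_0·(Z_L + jZ_0·tanβl)/(Z_0 + jZ_L·tanβl)
     = 75·(384 − j186)/(75 − j950)

Z_in ≈ 16.9 + j29 Ω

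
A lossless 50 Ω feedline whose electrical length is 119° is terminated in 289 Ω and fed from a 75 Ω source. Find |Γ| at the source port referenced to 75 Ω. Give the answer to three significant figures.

tan(βl) = -1.8
Z_in = Z_0·(Z_L + jZ_0·tanβl)/(Z_0 + jZ_L·tanβl) = 11.2 + j26.6 Ω
Γ_s = (Z_in − Z_s)/(Z_in + Z_s) = (-63.8 + j26.6)/(86.2 + j26.6), |Γ_s| = 0.766

|Γ| ≈ 0.766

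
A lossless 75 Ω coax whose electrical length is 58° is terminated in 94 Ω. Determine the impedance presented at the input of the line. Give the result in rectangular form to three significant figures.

Z_in ≈ 66.6 − j13.6 Ω

tan(βl) = tan(58°) = 1.6
Z_in = Z_0·(Z_L + jZ_0·tanβl)/(Z_0 + jZ_L·tanβl)
     = 75·(94 + j120)/(75 + j150)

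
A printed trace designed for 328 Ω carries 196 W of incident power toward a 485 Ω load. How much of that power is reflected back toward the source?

P_reflected ≈ 7.31 W

Γ = (485 − 328)/(485 + 328) = 0.193
|Γ|² = 0.0373
P_refl = |Γ|²·P_inc = 7.31 W, P_del = (1 − |Γ|²)·P_inc = 189 W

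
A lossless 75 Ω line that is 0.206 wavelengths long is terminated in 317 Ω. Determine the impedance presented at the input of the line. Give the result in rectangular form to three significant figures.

Z_in ≈ 19.1 − j20 Ω

βl = 2π × 0.206 = 74.2°
tan(βl) = tan(74.2°) = 3.52
Z_in = Z_0·(Z_L + jZ_0·tanβl)/(Z_0 + jZ_L·tanβl)
     = 75·(317 + j264)/(75 + j1120)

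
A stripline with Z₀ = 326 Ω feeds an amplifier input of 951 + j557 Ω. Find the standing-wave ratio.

Γ = (Z_L − Z_0)/(Z_L + Z_0) = (625 + j557)/(1277 + j557)
|Γ| = 837/1390 = 0.601
VSWR = (1 + |Γ|)/(1 − |Γ|) = 1.6/0.399

VSWR ≈ 4.01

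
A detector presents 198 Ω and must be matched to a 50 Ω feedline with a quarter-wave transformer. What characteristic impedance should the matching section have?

Z_qwt = √(Z_0·R_L) = √(50 × 198) = √9900

Z_qwt ≈ 99.5 Ω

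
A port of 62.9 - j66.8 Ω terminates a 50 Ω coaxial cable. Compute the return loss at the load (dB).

RL ≈ 5.7 dB

Γ = (12.9 − j66.8)/(112.9 − j66.8), |Γ| = 0.519
RL = −20·log₁₀|Γ| = −20·log₁₀(0.519)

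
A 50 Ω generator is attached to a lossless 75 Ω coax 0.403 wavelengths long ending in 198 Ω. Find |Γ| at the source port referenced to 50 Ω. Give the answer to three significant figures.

|Γ| ≈ 0.534

βl = 2π × 0.403 = 145°
tan(βl) = -0.698
Z_in = Z_0·(Z_L + jZ_0·tanβl)/(Z_0 + jZ_L·tanβl) = 67 + j71.1 Ω
Γ_s = (Z_in − Z_s)/(Z_in + Z_s) = (17 + j71.1)/(117 + j71.1), |Γ_s| = 0.534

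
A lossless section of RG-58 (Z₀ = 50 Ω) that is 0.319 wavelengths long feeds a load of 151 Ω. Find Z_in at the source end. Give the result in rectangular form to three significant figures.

Z_in ≈ 19.6 + j20.1 Ω

βl = 2π × 0.319 = 115°
tan(βl) = tan(115°) = -2.16
Z_in = Z_0·(Z_L + jZ_0·tanβl)/(Z_0 + jZ_L·tanβl)
     = 50·(151 − j108)/(50 − j326)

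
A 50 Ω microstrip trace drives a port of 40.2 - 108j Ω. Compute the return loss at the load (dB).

RL ≈ 2.26 dB

Γ = (-9.8 − j108)/(90.2 − j108), |Γ| = 0.771
RL = −20·log₁₀|Γ| = −20·log₁₀(0.771)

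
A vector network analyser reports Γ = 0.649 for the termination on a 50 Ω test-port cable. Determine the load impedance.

Z_L = Z_0·(1 + Γ)/(1 − Γ) = 50·(1.65)/(0.351)

Z_L ≈ 235 Ω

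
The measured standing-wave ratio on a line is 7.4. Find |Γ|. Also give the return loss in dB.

|Γ| = (S − 1)/(S + 1) = (7.4 − 1)/(7.4 + 1) = 6.4/8.4
RL = −20·log₁₀|Γ| = −20·log₁₀(0.762)

|Γ| ≈ 0.762; return loss ≈ 2.36 dB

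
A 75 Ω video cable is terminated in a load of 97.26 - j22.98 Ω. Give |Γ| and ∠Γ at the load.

Γ = (Z_L − Z_0)/(Z_L + Z_0) = (22.26 − j22.98)/(172.3 − j22.98)
|Γ| = 32/174 = 0.184

Γ ≈ 0.184 ∠ -38.3°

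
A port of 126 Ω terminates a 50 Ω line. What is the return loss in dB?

Γ = (126 − 50)/(126 + 50) = 0.432
RL = −20·log₁₀|Γ| = −20·log₁₀(0.432)

RL ≈ 7.29 dB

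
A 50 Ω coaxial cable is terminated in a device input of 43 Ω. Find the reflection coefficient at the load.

Γ = (Z_L − Z_0)/(Z_L + Z_0) = (43 − 50)/(43 + 50) = -7/93

Γ = -0.0753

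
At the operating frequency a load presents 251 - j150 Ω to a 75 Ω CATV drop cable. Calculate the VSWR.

VSWR ≈ 4.62

Γ = (Z_L − Z_0)/(Z_L + Z_0) = (176 − j150)/(326 − j150)
|Γ| = 231/359 = 0.644
VSWR = (1 + |Γ|)/(1 − |Γ|) = 1.64/0.356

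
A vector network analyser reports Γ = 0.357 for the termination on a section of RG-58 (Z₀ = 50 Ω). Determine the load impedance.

Z_L ≈ 106 Ω

Z_L = Z_0·(1 + Γ)/(1 − Γ) = 50·(1.36)/(0.643)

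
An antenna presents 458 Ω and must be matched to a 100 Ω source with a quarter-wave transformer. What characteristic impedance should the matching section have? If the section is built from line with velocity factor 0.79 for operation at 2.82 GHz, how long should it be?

Z_qwt = √(Z_0·R_L) = √(100 × 458) = √45800
λ = 0.79·c/f = 0.084 m, so l = λ/4 = 0.021 m

Z_qwt ≈ 214 Ω; length ≈ 2.1 cm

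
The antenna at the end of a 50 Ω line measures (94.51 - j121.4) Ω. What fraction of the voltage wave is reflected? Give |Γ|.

Γ = (Z_L − Z_0)/(Z_L + Z_0) = (44.51 − j121.4)/(144.5 − j121.4)
|Γ| = 129/189

|Γ| ≈ 0.685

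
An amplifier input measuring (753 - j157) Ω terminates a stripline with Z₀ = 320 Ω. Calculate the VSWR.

Γ = (Z_L − Z_0)/(Z_L + Z_0) = (433 − j157)/(1073 − j157)
|Γ| = 461/1080 = 0.425
VSWR = (1 + |Γ|)/(1 − |Γ|) = 1.42/0.575

VSWR ≈ 2.48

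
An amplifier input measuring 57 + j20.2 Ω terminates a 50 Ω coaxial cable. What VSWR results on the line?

Γ = (Z_L − Z_0)/(Z_L + Z_0) = (7 + j20.2)/(107 + j20.2)
|Γ| = 21.4/109 = 0.196
VSWR = (1 + |Γ|)/(1 − |Γ|) = 1.2/0.804

VSWR ≈ 1.49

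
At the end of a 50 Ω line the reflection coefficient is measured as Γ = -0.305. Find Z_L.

Z_L = Z_0·(1 + Γ)/(1 − Γ) = 50·(0.695)/(1.3)

Z_L ≈ 26.6 Ω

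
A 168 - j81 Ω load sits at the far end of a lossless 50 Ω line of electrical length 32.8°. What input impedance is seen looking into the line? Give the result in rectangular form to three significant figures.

Z_in ≈ 26.8 − j52.3 Ω

tan(βl) = tan(32.8°) = 0.644
Z_in = Z_0·(Z_L + jZ_0·tanβl)/(Z_0 + jZ_L·tanβl)
     = 50·(168 − j48.8)/(102 + j108)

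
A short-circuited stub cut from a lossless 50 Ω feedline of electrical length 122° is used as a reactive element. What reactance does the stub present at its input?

tan(βl) = -1.6
For a short-circuited stub, Z_in = jZ_0·tan(βl)

X_in ≈ -80 Ω (capacitive)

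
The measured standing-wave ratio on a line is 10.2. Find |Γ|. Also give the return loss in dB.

|Γ| ≈ 0.821; return loss ≈ 1.71 dB

|Γ| = (S − 1)/(S + 1) = (10.2 − 1)/(10.2 + 1) = 9.2/11.2
RL = −20·log₁₀|Γ| = −20·log₁₀(0.821)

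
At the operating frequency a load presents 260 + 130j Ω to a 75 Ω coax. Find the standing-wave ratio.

Γ = (Z_L − Z_0)/(Z_L + Z_0) = (185 + j130)/(335 + j130)
|Γ| = 226/359 = 0.629
VSWR = (1 + |Γ|)/(1 − |Γ|) = 1.63/0.371

VSWR ≈ 4.39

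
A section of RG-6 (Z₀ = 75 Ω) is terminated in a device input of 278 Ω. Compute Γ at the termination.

Γ = 0.575

Γ = (Z_L − Z_0)/(Z_L + Z_0) = (278 − 75)/(278 + 75) = 203/353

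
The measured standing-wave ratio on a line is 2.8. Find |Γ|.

|Γ| ≈ 0.474

|Γ| = (S − 1)/(S + 1) = (2.8 − 1)/(2.8 + 1) = 1.8/3.8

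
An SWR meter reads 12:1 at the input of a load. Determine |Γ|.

|Γ| = (S − 1)/(S + 1) = (12 − 1)/(12 + 1) = 11/13

|Γ| ≈ 0.846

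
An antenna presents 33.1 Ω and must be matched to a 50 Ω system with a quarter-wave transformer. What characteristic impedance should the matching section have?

Z_qwt = √(Z_0·R_L) = √(50 × 33.1) = √1655

Z_qwt ≈ 40.7 Ω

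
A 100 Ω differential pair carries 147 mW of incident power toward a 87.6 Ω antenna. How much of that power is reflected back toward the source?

P_reflected ≈ 0.642 mW

Γ = (87.6 − 100)/(87.6 + 100) = -0.0661
|Γ|² = 0.00437
P_refl = |Γ|²·P_inc = 0.642 mW, P_del = (1 − |Γ|²)·P_inc = 146 mW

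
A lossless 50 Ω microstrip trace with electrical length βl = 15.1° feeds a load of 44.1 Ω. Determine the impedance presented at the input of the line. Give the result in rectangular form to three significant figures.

tan(βl) = tan(15.1°) = 0.27
Z_in = Z_0·(Z_L + jZ_0·tanβl)/(Z_0 + jZ_L·tanβl)
     = 50·(44.1 + j13.5)/(50 + j11.9)

Z_in ≈ 44.8 + j2.84 Ω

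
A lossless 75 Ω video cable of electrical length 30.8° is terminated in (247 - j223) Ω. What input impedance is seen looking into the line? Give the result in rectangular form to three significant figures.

Z_in ≈ 29 − j84.8 Ω

tan(βl) = tan(30.8°) = 0.596
Z_in = Z_0·(Z_L + jZ_0·tanβl)/(Z_0 + jZ_L·tanβl)
     = 75·(247 − j178)/(208 + j147)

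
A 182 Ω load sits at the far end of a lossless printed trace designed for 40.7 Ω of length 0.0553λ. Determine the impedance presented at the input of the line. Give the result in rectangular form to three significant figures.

βl = 2π × 0.0553 = 19.9°
tan(βl) = tan(19.9°) = 0.362
Z_in = Z_0·(Z_L + jZ_0·tanβl)/(Z_0 + jZ_L·tanβl)
     = 40.7·(182 + j14.7)/(40.7 + j65.9)

Z_in ≈ 56.8 − j77.3 Ω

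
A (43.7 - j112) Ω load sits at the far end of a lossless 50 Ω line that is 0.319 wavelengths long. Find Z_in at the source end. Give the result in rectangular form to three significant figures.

Z_in ≈ 13.5 + j50.7 Ω

βl = 2π × 0.319 = 115°
tan(βl) = tan(115°) = -2.16
Z_in = Z_0·(Z_L + jZ_0·tanβl)/(Z_0 + jZ_L·tanβl)
     = 50·(43.7 − j220)/(-192 − j94.4)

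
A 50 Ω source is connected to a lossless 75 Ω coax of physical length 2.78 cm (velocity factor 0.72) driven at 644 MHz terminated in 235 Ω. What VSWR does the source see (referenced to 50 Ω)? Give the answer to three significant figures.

λ = v/f = 0.72·c / 644 MHz = 0.335 m
βl = 2π·l/λ = 2π × 0.0829 = 29.8°
tan(βl) = 0.574
Z_in = Z_0·(Z_L + jZ_0·tanβl)/(Z_0 + jZ_L·tanβl) = 73.8 − j89.7 Ω
Γ_s = (Z_in − Z_s)/(Z_in + Z_s) = (23.8 − j89.7)/(124 − j89.7), |Γ_s| = 0.607
VSWR = (1 + |Γ_s|)/(1 − |Γ_s|)

VSWR ≈ 4.09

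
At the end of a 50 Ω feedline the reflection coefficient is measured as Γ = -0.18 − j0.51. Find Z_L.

Z_L = Z_0·(1 + Γ)/(1 − Γ) = 50·(0.82 − j0.51)/(1.18 + j0.51)

Z_L ≈ 21.4 − j30.9 Ω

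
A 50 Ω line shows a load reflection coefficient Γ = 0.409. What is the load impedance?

Z_L ≈ 119 Ω

Z_L = Z_0·(1 + Γ)/(1 − Γ) = 50·(1.41)/(0.591)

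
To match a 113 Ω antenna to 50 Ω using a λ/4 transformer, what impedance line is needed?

Z_qwt = √(Z_0·R_L) = √(50 × 113) = √5650

Z_qwt ≈ 75.2 Ω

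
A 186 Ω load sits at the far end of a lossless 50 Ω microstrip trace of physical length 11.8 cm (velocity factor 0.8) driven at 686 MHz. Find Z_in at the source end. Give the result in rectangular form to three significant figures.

λ = v/f = 0.8·c / 686 MHz = 0.35 m
βl = 2π·l/λ = 2π × 0.337 = 121°
tan(βl) = tan(121°) = -1.64
Z_in = Z_0·(Z_L + jZ_0·tanβl)/(Z_0 + jZ_L·tanβl)
     = 50·(186 − j81.8)/(50 − j304)

Z_in ≈ 18 + j27.6 Ω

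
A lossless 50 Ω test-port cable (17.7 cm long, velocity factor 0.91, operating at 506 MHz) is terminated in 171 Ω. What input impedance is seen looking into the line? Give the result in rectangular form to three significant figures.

Z_in ≈ 18.3 + j23.8 Ω

λ = v/f = 0.91·c / 506 MHz = 0.54 m
βl = 2π·l/λ = 2π × 0.328 = 118°
tan(βl) = tan(118°) = -1.87
Z_in = Z_0·(Z_L + jZ_0·tanβl)/(Z_0 + jZ_L·tanβl)
     = 50·(171 − j93.6)/(50 − j320)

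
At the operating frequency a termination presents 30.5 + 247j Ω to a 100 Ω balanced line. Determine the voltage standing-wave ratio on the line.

Γ = (Z_L − Z_0)/(Z_L + Z_0) = (-69.5 + j247)/(130.5 + j247)
|Γ| = 257/279 = 0.919
VSWR = (1 + |Γ|)/(1 − |Γ|) = 1.92/0.0815

VSWR ≈ 23.5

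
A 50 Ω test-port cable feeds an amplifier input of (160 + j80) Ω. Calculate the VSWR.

VSWR ≈ 4.07

Γ = (Z_L − Z_0)/(Z_L + Z_0) = (110 + j80)/(210 + j80)
|Γ| = 136/225 = 0.605
VSWR = (1 + |Γ|)/(1 − |Γ|) = 1.61/0.395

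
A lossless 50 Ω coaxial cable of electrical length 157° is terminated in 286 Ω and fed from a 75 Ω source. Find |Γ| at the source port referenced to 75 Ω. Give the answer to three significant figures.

|Γ| ≈ 0.64

tan(βl) = -0.424
Z_in = Z_0·(Z_L + jZ_0·tanβl)/(Z_0 + jZ_L·tanβl) = 49 + j97.6 Ω
Γ_s = (Z_in − Z_s)/(Z_in + Z_s) = (-26 + j97.6)/(124 + j97.6), |Γ_s| = 0.64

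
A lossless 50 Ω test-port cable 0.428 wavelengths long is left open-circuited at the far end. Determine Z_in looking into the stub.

βl = 2π × 0.428 = 154°
tan(βl) = -0.486
For an open-circuited stub, Z_in = −jZ_0·cot(βl) = −jZ_0/tan(βl)

Z_in ≈ +j103 Ω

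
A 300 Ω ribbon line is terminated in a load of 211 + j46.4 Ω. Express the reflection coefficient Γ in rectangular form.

Γ = (Z_L − Z_0)/(Z_L + Z_0) = (-89 + j46.4)/(511 + j46.4)

Γ ≈ -0.165 + j0.106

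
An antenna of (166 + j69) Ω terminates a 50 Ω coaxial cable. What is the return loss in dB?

RL ≈ 4.51 dB

Γ = (116 + j69)/(216 + j69), |Γ| = 0.595
RL = −20·log₁₀|Γ| = −20·log₁₀(0.595)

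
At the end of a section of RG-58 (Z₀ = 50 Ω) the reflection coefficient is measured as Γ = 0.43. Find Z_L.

Z_L = Z_0·(1 + Γ)/(1 − Γ) = 50·(1.43)/(0.57)

Z_L ≈ 125 Ω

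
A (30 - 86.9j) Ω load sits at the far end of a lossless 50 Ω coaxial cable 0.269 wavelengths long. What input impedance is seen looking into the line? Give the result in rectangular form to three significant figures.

βl = 2π × 0.269 = 96.8°
tan(βl) = tan(96.8°) = -8.34
Z_in = Z_0·(Z_L + jZ_0·tanβl)/(Z_0 + jZ_L·tanβl)
     = 50·(30 − j504)/(-674 − j250)

Z_in ≈ 10.2 + j33.6 Ω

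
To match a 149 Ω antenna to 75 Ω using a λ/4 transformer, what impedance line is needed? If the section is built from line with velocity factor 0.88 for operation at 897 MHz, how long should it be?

Z_qwt = √(Z_0·R_L) = √(75 × 149) = √11180
λ = 0.88·c/f = 0.294 m, so l = λ/4 = 0.0736 m

Z_qwt ≈ 106 Ω; length ≈ 7.36 cm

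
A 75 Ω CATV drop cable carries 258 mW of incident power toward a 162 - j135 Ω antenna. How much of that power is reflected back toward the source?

|Γ| = |(87 − j135)/(237 − j135)| = 0.589
|Γ|² = 0.347
P_refl = |Γ|²·P_inc = 89.5 mW, P_del = (1 − |Γ|²)·P_inc = 169 mW

P_reflected ≈ 89.5 mW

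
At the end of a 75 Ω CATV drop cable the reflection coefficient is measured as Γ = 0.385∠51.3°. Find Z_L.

Z_L = Z_0·(1 + Γ)/(1 − Γ) = 75·(1.24 + j0.3)/(0.759 − j0.3)

Z_L ≈ 95.8 + j67.6 Ω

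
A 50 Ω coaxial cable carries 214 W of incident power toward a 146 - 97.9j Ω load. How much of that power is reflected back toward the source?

|Γ| = |(96 − j97.9)/(196 − j97.9)| = 0.626
|Γ|² = 0.392
P_refl = |Γ|²·P_inc = 83.8 W, P_del = (1 − |Γ|²)·P_inc = 130 W

P_reflected ≈ 83.8 W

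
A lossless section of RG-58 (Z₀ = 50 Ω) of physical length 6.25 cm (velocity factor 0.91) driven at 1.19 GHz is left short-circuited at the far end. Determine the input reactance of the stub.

X_in ≈ -352 Ω (capacitive)

λ = v/f = 0.91·c / 1.19 GHz = 0.229 m
βl = 2π·l/λ = 2π × 0.272 = 98.1°
tan(βl) = -7.05
For a short-circuited stub, Z_in = jZ_0·tan(βl)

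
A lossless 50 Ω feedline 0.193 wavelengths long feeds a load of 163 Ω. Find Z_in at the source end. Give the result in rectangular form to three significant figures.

Z_in ≈ 17.3 − j16.7 Ω

βl = 2π × 0.193 = 69.5°
tan(βl) = tan(69.5°) = 2.67
Z_in = Z_0·(Z_L + jZ_0·tanβl)/(Z_0 + jZ_L·tanβl)
     = 50·(163 + j134)/(50 + j435)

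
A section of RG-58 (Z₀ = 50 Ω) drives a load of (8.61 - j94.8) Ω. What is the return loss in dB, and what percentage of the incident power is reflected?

RL ≈ 0.648 dB; 86.1% of incident power reflected

Γ = (-41.39 − j94.8)/(58.61 − j94.8), |Γ| = 0.928
RL = −20·log₁₀(0.928) = 0.648 dB
P_refl/P_inc = |Γ|² = 0.861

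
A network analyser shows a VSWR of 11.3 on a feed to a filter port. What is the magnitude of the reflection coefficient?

|Γ| ≈ 0.837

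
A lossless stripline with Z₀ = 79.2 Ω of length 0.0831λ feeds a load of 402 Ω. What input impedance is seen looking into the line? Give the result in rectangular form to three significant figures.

βl = 2π × 0.0831 = 29.9°
tan(βl) = tan(29.9°) = 0.575
Z_in = Z_0·(Z_L + jZ_0·tanβl)/(Z_0 + jZ_L·tanβl)
     = 79.2·(402 + j45.6)/(79.2 + j231)

Z_in ≈ 56.1 − j118 Ω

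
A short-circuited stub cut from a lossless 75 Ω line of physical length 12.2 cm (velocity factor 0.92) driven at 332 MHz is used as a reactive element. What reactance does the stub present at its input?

X_in ≈ 98.9 Ω (inductive)

λ = v/f = 0.92·c / 332 MHz = 0.831 m
βl = 2π·l/λ = 2π × 0.147 = 52.8°
tan(βl) = 1.32
For a short-circuited stub, Z_in = jZ_0·tan(βl)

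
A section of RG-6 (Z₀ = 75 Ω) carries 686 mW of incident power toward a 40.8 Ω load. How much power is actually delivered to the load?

P_delivered ≈ 626 mW

Γ = (40.8 − 75)/(40.8 + 75) = -0.295
|Γ|² = 0.0872
P_refl = |Γ|²·P_inc = 59.8 mW, P_del = (1 − |Γ|²)·P_inc = 626 mW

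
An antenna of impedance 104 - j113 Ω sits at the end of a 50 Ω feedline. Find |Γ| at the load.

|Γ| ≈ 0.656

Γ = (Z_L − Z_0)/(Z_L + Z_0) = (54 − j113)/(154 − j113)
|Γ| = 125/191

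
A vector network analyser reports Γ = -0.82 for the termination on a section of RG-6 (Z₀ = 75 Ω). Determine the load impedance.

Z_L ≈ 7.42 Ω

Z_L = Z_0·(1 + Γ)/(1 − Γ) = 75·(0.18)/(1.82)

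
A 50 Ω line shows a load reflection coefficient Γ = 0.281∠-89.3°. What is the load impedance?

Z_L ≈ 43 − j26.2 Ω

Z_L = Z_0·(1 + Γ)/(1 − Γ) = 50·(1 − j0.281)/(0.997 + j0.281)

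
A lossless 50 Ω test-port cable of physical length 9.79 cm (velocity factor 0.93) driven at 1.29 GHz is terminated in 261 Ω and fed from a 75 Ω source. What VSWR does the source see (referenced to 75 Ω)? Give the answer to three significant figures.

VSWR ≈ 3.87

λ = v/f = 0.93·c / 1.29 GHz = 0.216 m
βl = 2π·l/λ = 2π × 0.453 = 163°
tan(βl) = -0.307
Z_in = Z_0·(Z_L + jZ_0·tanβl)/(Z_0 + jZ_L·tanβl) = 80.2 + j113 Ω
Γ_s = (Z_in − Z_s)/(Z_in + Z_s) = (5.18 + j113)/(155 + j113), |Γ_s| = 0.589
VSWR = (1 + |Γ_s|)/(1 − |Γ_s|)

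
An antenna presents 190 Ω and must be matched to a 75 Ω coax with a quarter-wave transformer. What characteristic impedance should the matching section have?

Z_qwt ≈ 119 Ω

Z_qwt = √(Z_0·R_L) = √(75 × 190) = √14250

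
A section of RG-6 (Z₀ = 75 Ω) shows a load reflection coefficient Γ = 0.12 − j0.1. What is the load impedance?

Z_L ≈ 93.3 − j19.1 Ω

Z_L = Z_0·(1 + Γ)/(1 − Γ) = 75·(1.12 − j0.1)/(0.88 + j0.1)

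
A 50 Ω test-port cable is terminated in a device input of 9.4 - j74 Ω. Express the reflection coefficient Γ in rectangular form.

Γ ≈ 0.34 − j0.822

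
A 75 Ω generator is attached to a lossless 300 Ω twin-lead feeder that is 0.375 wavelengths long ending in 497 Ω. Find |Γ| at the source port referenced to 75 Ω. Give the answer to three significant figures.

|Γ| ≈ 0.642

βl = 2π × 0.375 = 135°
tan(βl) = -1
Z_in = Z_0·(Z_L + jZ_0·tanβl)/(Z_0 + jZ_L·tanβl) = 265 + j140 Ω
Γ_s = (Z_in − Z_s)/(Z_in + Z_s) = (190 + j140)/(340 + j140), |Γ_s| = 0.642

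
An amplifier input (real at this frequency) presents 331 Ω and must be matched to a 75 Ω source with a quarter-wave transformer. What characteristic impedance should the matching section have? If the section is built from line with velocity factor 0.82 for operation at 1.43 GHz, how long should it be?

Z_qwt ≈ 158 Ω; length ≈ 4.3 cm

Z_qwt = √(Z_0·R_L) = √(75 × 331) = √24820
λ = 0.82·c/f = 0.172 m, so l = λ/4 = 0.043 m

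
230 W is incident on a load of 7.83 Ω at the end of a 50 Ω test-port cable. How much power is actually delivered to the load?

P_delivered ≈ 108 W

Γ = (7.83 − 50)/(7.83 + 50) = -0.729
|Γ|² = 0.532
P_refl = |Γ|²·P_inc = 122 W, P_del = (1 − |Γ|²)·P_inc = 108 W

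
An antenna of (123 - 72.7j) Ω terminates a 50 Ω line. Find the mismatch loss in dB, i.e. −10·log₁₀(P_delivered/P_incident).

Γ = (73 − j72.7)/(173 − j72.7), |Γ| = 0.549
|Γ|² = 0.301, so P_del/P_inc = 1 − |Γ|² = 0.699
ML = −10·log₁₀(1 − |Γ|²)

mismatch loss ≈ 1.56 dB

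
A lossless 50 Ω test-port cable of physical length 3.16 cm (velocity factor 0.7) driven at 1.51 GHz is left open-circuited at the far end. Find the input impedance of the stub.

λ = v/f = 0.7·c / 1.51 GHz = 0.139 m
βl = 2π·l/λ = 2π × 0.227 = 81.8°
tan(βl) = 6.94
For an open-circuited stub, Z_in = −jZ_0·cot(βl) = −jZ_0/tan(βl)

Z_in ≈ −j7.21 Ω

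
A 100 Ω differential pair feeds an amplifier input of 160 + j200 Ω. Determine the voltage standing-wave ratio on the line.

Γ = (Z_L − Z_0)/(Z_L + Z_0) = (60 + j200)/(260 + j200)
|Γ| = 209/328 = 0.637
VSWR = (1 + |Γ|)/(1 − |Γ|) = 1.64/0.363

VSWR ≈ 4.5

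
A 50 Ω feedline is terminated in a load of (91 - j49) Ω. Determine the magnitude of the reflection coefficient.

|Γ| ≈ 0.428

Γ = (Z_L − Z_0)/(Z_L + Z_0) = (41 − j49)/(141 − j49)
|Γ| = 63.9/149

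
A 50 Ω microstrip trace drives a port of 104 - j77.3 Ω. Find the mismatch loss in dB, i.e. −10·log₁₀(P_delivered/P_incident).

mismatch loss ≈ 1.55 dB

Γ = (54 − j77.3)/(154 − j77.3), |Γ| = 0.547
|Γ|² = 0.299, so P_del/P_inc = 1 − |Γ|² = 0.701
ML = −10·log₁₀(1 − |Γ|²)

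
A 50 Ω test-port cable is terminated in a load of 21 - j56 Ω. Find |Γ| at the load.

|Γ| ≈ 0.697

Γ = (Z_L − Z_0)/(Z_L + Z_0) = (-29 − j56)/(71 − j56)
|Γ| = 63.1/90.4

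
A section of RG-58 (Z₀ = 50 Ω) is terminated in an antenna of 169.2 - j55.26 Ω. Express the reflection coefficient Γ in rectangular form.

Γ ≈ 0.571 − j0.108

Γ = (Z_L − Z_0)/(Z_L + Z_0) = (119.2 − j55.26)/(219.2 − j55.26)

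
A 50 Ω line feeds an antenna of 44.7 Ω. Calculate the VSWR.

For a purely resistive load, VSWR = R_L/Z_0 or Z_0/R_L (whichever > 1) = 50/44.7

VSWR ≈ 1.12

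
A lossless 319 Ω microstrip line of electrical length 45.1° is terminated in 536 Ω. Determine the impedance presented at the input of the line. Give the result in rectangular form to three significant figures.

Z_in ≈ 280 − j152 Ω

tan(βl) = tan(45.1°) = 1
Z_in = Z_0·(Z_L + jZ_0·tanβl)/(Z_0 + jZ_L·tanβl)
     = 319·(536 + j320)/(319 + j538)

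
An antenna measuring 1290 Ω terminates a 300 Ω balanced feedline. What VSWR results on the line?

VSWR ≈ 4.3

Γ = (1290 − 300)/(1290 + 300) = 0.623
VSWR = (1 + 0.623)/(1 − 0.623)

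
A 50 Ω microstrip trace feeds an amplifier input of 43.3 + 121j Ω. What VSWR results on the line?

VSWR ≈ 8.67

Γ = (Z_L − Z_0)/(Z_L + Z_0) = (-6.7 + j121)/(93.3 + j121)
|Γ| = 121/153 = 0.793
VSWR = (1 + |Γ|)/(1 − |Γ|) = 1.79/0.207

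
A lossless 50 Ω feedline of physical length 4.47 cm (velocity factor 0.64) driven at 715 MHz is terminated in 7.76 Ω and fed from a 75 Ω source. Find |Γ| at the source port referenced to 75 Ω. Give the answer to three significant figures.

|Γ| ≈ 0.7

λ = v/f = 0.64·c / 715 MHz = 0.269 m
βl = 2π·l/λ = 2π × 0.166 = 59.9°
tan(βl) = 1.73
Z_in = Z_0·(Z_L + jZ_0·tanβl)/(Z_0 + jZ_L·tanβl) = 28.8 + j78.6 Ω
Γ_s = (Z_in − Z_s)/(Z_in + Z_s) = (-46.2 + j78.6)/(104 + j78.6), |Γ_s| = 0.7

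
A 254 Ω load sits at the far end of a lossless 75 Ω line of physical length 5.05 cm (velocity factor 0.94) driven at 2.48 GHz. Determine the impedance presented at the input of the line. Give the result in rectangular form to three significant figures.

Z_in ≈ 113 + j113 Ω

λ = v/f = 0.94·c / 2.48 GHz = 0.114 m
βl = 2π·l/λ = 2π × 0.444 = 160°
tan(βl) = tan(160°) = -0.366
Z_in = Z_0·(Z_L + jZ_0·tanβl)/(Z_0 + jZ_L·tanβl)
     = 75·(254 − j27.5)/(75 − j93)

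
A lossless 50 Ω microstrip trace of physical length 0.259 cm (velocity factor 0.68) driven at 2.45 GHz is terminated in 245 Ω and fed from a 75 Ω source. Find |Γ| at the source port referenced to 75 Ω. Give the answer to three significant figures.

λ = v/f = 0.68·c / 2.45 GHz = 0.0833 m
βl = 2π·l/λ = 2π × 0.0311 = 11.2°
tan(βl) = 0.198
Z_in = Z_0·(Z_L + jZ_0·tanβl)/(Z_0 + jZ_L·tanβl) = 131 − j117 Ω
Γ_s = (Z_in − Z_s)/(Z_in + Z_s) = (56.2 − j117)/(206 − j117), |Γ_s| = 0.548

|Γ| ≈ 0.548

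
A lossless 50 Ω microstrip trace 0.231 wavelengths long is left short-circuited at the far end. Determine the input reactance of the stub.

βl = 2π × 0.231 = 83.2°
tan(βl) = 8.34
For a short-circuited stub, Z_in = jZ_0·tan(βl)

X_in ≈ 417 Ω (inductive)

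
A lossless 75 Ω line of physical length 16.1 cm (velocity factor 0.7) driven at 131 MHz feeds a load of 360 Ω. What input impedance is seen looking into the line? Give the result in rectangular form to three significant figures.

λ = v/f = 0.7·c / 131 MHz = 1.6 m
βl = 2π·l/λ = 2π × 0.1 = 36.2°
tan(βl) = tan(36.2°) = 0.731
Z_in = Z_0·(Z_L + jZ_0·tanβl)/(Z_0 + jZ_L·tanβl)
     = 75·(360 + j54.8)/(75 + j263)

Z_in ≈ 41.5 − j90.8 Ω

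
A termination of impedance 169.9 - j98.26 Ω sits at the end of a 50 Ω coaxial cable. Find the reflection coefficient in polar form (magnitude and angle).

Γ = (Z_L − Z_0)/(Z_L + Z_0) = (119.9 − j98.26)/(219.9 − j98.26)
|Γ| = 155/241 = 0.644

Γ ≈ 0.644 ∠ -15.3°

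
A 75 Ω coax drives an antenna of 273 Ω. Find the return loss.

Γ = (273 − 75)/(273 + 75) = 0.569
RL = −20·log₁₀|Γ| = −20·log₁₀(0.569)

RL ≈ 4.9 dB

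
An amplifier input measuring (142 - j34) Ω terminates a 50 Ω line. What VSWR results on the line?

Γ = (Z_L − Z_0)/(Z_L + Z_0) = (92 − j34)/(192 − j34)
|Γ| = 98.1/195 = 0.503
VSWR = (1 + |Γ|)/(1 − |Γ|) = 1.5/0.497

VSWR ≈ 3.02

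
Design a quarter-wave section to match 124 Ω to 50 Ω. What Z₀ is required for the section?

Z_qwt = √(Z_0·R_L) = √(50 × 124) = √6200

Z_qwt ≈ 78.7 Ω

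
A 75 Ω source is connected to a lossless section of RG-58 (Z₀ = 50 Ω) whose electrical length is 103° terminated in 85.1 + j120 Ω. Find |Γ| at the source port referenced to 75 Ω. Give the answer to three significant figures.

|Γ| ≈ 0.783

tan(βl) = -4.33
Z_in = Z_0·(Z_L + jZ_0·tanβl)/(Z_0 + jZ_L·tanβl) = 9.13 − j2.57 Ω
Γ_s = (Z_in − Z_s)/(Z_in + Z_s) = (-65.9 − j2.57)/(84.1 − j2.57), |Γ_s| = 0.783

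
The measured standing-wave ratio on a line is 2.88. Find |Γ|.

|Γ| ≈ 0.485

|Γ| = (S − 1)/(S + 1) = (2.88 − 1)/(2.88 + 1) = 1.88/3.88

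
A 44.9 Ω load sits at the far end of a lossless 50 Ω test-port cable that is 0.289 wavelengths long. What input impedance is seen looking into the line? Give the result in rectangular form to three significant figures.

βl = 2π × 0.289 = 104°
tan(βl) = tan(104°) = -4
Z_in = Z_0·(Z_L + jZ_0·tanβl)/(Z_0 + jZ_L·tanβl)
     = 50·(44.9 − j200)/(50 − j180)

Z_in ≈ 54.9 − j2.79 Ω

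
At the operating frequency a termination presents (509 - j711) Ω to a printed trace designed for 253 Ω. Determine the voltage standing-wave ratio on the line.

VSWR ≈ 6.28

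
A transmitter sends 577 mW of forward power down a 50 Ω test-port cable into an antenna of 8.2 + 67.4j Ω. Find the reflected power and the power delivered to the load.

|Γ| = |(-41.8 + j67.4)/(58.2 + j67.4)| = 0.891
|Γ|² = 0.793
P_refl = |Γ|²·P_inc = 458 mW, P_del = (1 − |Γ|²)·P_inc = 119 mW

P_reflected ≈ 458 mW; P_delivered ≈ 119 mW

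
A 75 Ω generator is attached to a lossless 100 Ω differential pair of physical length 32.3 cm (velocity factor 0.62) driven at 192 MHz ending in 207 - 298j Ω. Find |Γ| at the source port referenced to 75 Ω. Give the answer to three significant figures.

λ = v/f = 0.62·c / 192 MHz = 0.969 m
βl = 2π·l/λ = 2π × 0.333 = 120°
tan(βl) = -1.73
Z_in = Z_0·(Z_L + jZ_0·tanβl)/(Z_0 + jZ_L·tanβl) = 27.5 + j89.7 Ω
Γ_s = (Z_in − Z_s)/(Z_in + Z_s) = (-47.5 + j89.7)/(102 + j89.7), |Γ_s| = 0.745

|Γ| ≈ 0.745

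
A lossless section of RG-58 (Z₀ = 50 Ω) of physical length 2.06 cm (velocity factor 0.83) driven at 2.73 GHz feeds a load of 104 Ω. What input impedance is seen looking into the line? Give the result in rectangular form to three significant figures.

Z_in ≈ 24.5 − j5.85 Ω

λ = v/f = 0.83·c / 2.73 GHz = 0.0912 m
βl = 2π·l/λ = 2π × 0.226 = 81.3°
tan(βl) = tan(81.3°) = 6.54
Z_in = Z_0·(Z_L + jZ_0·tanβl)/(Z_0 + jZ_L·tanβl)
     = 50·(104 + j327)/(50 + j680)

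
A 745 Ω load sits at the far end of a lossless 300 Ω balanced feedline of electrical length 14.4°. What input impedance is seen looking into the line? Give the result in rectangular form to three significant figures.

tan(βl) = tan(14.4°) = 0.257
Z_in = Z_0·(Z_L + jZ_0·tanβl)/(Z_0 + jZ_L·tanβl)
     = 300·(745 + j77)/(300 + j191)

Z_in ≈ 565 − j283 Ω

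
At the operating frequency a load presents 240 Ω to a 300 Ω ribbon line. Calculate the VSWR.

For a purely resistive load, VSWR = R_L/Z_0 or Z_0/R_L (whichever > 1) = 300/240

VSWR ≈ 1.25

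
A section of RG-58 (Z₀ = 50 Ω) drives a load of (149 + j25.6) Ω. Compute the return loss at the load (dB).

RL ≈ 5.85 dB

Γ = (99 + j25.6)/(199 + j25.6), |Γ| = 0.51
RL = −20·log₁₀|Γ| = −20·log₁₀(0.51)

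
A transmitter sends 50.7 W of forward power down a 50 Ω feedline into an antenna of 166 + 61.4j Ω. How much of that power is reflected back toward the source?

|Γ| = |(116 + j61.4)/(216 + j61.4)| = 0.584
|Γ|² = 0.342
P_refl = |Γ|²·P_inc = 17.3 W, P_del = (1 − |Γ|²)·P_inc = 33.4 W

P_reflected ≈ 17.3 W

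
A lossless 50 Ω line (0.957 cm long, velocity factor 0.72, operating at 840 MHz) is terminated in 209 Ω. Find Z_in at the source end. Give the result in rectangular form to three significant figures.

λ = v/f = 0.72·c / 840 MHz = 0.257 m
βl = 2π·l/λ = 2π × 0.0372 = 13.4°
tan(βl) = tan(13.4°) = 0.238
Z_in = Z_0·(Z_L + jZ_0·tanβl)/(Z_0 + jZ_L·tanβl)
     = 50·(209 + j11.9)/(50 + j49.8)

Z_in ≈ 111 − j98.5 Ω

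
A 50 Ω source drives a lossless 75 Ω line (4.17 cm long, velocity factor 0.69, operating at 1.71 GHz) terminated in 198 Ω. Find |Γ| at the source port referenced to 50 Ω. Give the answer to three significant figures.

λ = v/f = 0.69·c / 1.71 GHz = 0.121 m
βl = 2π·l/λ = 2π × 0.344 = 124°
tan(βl) = -1.48
Z_in = Z_0·(Z_L + jZ_0·tanβl)/(Z_0 + jZ_L·tanβl) = 38.8 + j40.7 Ω
Γ_s = (Z_in − Z_s)/(Z_in + Z_s) = (-11.2 + j40.7)/(88.8 + j40.7), |Γ_s| = 0.432

|Γ| ≈ 0.432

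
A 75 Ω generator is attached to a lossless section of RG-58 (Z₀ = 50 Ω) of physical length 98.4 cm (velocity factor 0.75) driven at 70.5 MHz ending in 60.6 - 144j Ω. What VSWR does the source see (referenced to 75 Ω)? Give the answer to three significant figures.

λ = v/f = 0.75·c / 70.5 MHz = 3.19 m
βl = 2π·l/λ = 2π × 0.308 = 111°
tan(βl) = -2.61
Z_in = Z_0·(Z_L + jZ_0·tanβl)/(Z_0 + jZ_L·tanβl) = 9.03 + j37.8 Ω
Γ_s = (Z_in − Z_s)/(Z_in + Z_s) = (-66 + j37.8)/(84 + j37.8), |Γ_s| = 0.825
VSWR = (1 + |Γ_s|)/(1 − |Γ_s|)

VSWR ≈ 10.4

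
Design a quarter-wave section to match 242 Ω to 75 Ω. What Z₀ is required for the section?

Z_qwt ≈ 135 Ω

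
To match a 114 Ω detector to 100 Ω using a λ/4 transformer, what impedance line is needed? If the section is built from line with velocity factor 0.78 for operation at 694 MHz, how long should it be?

Z_qwt = √(Z_0·R_L) = √(100 × 114) = √11400
λ = 0.78·c/f = 0.337 m, so l = λ/4 = 0.0843 m

Z_qwt ≈ 107 Ω; length ≈ 8.43 cm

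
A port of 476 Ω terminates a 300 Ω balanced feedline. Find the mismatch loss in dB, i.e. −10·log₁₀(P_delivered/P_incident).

Γ = (476 − 300)/(476 + 300) = 0.227
|Γ|² = 0.0514, so P_del/P_inc = 1 − |Γ|² = 0.949
ML = −10·log₁₀(1 − |Γ|²)

mismatch loss ≈ 0.229 dB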